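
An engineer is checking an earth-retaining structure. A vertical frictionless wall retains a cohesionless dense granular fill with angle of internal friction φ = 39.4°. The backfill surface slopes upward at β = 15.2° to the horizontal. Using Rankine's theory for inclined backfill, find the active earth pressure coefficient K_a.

K_a = cos β · (cos β − √(cos²β − cos²φ)) / (cos β + √(cos²β − cos²φ)).
cos β = 0.9650, cos φ = 0.7727, √(cos²β − cos²φ) = 0.5780.
K_a = 0.9650 × (0.9650 − 0.5780)/(0.9650 + 0.5780) = 0.2420.

0.242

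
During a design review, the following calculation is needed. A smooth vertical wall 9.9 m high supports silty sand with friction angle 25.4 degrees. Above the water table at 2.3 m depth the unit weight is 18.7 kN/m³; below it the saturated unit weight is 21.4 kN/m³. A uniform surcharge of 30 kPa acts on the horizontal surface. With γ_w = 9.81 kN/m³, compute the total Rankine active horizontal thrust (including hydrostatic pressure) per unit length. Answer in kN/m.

K_a = tan²(45° − φ/2) = 0.3996.
γ' = 21.4 − 9.81 = 11.59 kN/m³. h₂ = H − d_w = 7.6 m.
σ'_h: at surface K_a·q = 11.99; at WT K_a(q+γd_w) = 29.18; at base K_a(q+γd_w+γ'h₂) = 64.38 kPa.
P₁ = ½(11.99+29.18)×2.3 = 47.34; P₂ = ½(29.18+64.38)×7.6 = 355.5; P_w = ½γ_w h₂² = 283.3.
Total = 47.34+355.5+283.3 = 686.2 kN/m.

686 kN/m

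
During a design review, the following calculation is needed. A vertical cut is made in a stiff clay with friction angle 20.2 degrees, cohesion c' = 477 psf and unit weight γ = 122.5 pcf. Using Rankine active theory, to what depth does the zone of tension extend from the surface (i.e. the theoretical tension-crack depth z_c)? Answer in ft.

K_a = tan²(45° − 20.2°/2) = 0.4867; √K_a = 0.6976.
The active pressure is zero where K_a γ z = 2c√K_a, so z_c = 2c/(γ√K_a) = 2×477/(122.5×0.6976) = 11.16 ft.

11.2 ft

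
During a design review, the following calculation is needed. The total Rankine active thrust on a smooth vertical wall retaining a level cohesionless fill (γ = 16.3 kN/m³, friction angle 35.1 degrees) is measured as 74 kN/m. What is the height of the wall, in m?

K_a = 0.2698. P_a = ½ K_a γ H² ⇒ H = √(2P_a/(K_a γ)).
H = √(2×74/(0.2698×16.3)) = 5.801 m.

5.80 m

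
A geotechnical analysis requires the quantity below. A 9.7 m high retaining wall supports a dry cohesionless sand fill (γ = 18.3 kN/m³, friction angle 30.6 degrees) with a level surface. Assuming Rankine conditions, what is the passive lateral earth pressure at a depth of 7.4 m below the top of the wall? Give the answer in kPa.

416 kPa

K_p = (1 + sin φ)/(1 − sin φ) = 3.074.
σ_h = K_p γ z = 3.074 × 18.3 × 7.4 = 416.2 kPa.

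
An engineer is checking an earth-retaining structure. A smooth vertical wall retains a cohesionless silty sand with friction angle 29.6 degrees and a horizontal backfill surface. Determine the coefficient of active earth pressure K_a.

K_a = tan²(45° − φ/2) = tan²(30.20°) = 0.3387.

0.339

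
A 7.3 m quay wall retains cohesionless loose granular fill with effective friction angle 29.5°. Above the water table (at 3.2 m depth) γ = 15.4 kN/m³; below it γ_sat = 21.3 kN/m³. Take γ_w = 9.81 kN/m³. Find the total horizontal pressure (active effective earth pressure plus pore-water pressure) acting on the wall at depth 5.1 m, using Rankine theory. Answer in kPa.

42.8 kPa

K_a = (1 − sin φ)/(1 + sin φ) = 0.3401.
γ' = 21.3 − 9.81 = 11.49 kN/m³.
Effective vertical stress at 5.1 m: σ'_v = 15.4×3.2 + 11.49×1.90 = 71.11 kPa.
σ'_h = K_a σ'_v = 0.3401 × 71.11 = 24.19 kPa; u = γ_w × 1.90 = 18.64 kPa.
Total σ_h = 24.19 + 18.64 = 42.82 kPa.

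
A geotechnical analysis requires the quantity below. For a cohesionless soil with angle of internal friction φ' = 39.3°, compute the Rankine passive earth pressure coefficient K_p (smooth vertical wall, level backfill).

K_p = (1 + sin φ)/(1 − sin φ) = tan²(45° + 39.3°/2) = 4.455.

4.46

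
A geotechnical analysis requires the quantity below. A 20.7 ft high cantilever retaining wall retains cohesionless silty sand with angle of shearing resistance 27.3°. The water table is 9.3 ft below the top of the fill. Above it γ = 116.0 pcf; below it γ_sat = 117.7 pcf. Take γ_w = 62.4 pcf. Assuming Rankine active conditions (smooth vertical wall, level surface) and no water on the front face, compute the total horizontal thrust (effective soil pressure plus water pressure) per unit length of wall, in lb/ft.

11800 lb/ft

K_a = tan²(45° − φ/2) = 0.3711.
γ' = 117.7 − 62.4 = 55.30 pcf. Depth below WT = 11.4 ft.
σ'_h at WT = K_a γ d_w = 400.4 psf; at base = 400.4 + K_a γ' × 11.4 = 634.3 psf.
P₁ (0–9.3 ft) = ½×400.4×9.3 = 1862. P₂ (9.3–20.7 ft) = ½(400.4+634.3)×11.4 = 5898.
P_w = ½ γ_w h₂² = 0.5×62.4×11.4² = 4055. Total = 1862+5898+4055 = 11810 lb/ft.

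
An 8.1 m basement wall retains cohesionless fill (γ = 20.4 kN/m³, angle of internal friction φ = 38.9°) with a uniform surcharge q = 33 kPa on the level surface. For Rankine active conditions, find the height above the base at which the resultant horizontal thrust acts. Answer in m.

3.09 m

K_a = 0.2285.
Triangular part P₁ = ½K_aγH² = 152.9 at H/3 = 2.700 m; rectangular part P₂ = K_a q H = 61.09 at H/2 = 4.050 m.
ȳ = (P₁·2.700 + P₂·4.050)/(P₁+P₂) = 3.085 m.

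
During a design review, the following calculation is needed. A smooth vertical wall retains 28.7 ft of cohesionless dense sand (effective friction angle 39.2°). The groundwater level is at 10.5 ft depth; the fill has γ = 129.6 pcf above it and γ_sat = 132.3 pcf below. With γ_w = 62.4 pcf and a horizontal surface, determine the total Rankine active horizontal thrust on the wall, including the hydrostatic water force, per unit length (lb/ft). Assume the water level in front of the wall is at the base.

20100 lb/ft

K_a = tan²(45° − φ/2) = 0.2255.
γ' = 132.3 − 62.4 = 69.90 pcf. Depth below WT = 18.2 ft.
σ'_h at WT = K_a γ d_w = 306.8 psf; at base = 306.8 + K_a γ' × 18.2 = 593.7 psf.
P₁ (0–10.5 ft) = ½×306.8×10.5 = 1611. P₂ (10.5–28.7 ft) = ½(306.8+593.7)×18.2 = 8194.
P_w = ½ γ_w h₂² = 0.5×62.4×18.2² = 10330. Total = 1611+8194+10330 = 20140 lb/ft.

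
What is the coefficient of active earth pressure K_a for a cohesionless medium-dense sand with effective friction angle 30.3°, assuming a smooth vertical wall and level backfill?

K_a = tan²(45° − φ/2) = tan²(29.85°) = 0.3293.

0.329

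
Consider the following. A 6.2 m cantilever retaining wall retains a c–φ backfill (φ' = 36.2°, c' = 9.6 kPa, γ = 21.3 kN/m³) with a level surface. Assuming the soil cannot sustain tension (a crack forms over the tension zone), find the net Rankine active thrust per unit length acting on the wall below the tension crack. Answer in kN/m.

53.6 kN/m

K_a = 0.2574; √K_a = 0.5073.
Tension-crack depth z_c = 2c/(γ√K_a) = 2×9.6/(21.3×0.5073) = 1.777 m.
σ_a at base = K_a γ H − 2c√K_a = 0.2574×21.3×6.2 − 2×9.6×0.5073 = 24.25 kPa.
P_a = ½ × 24.25 × (H − z_c) = 0.5×24.25×4.423 = 53.63 kN/m.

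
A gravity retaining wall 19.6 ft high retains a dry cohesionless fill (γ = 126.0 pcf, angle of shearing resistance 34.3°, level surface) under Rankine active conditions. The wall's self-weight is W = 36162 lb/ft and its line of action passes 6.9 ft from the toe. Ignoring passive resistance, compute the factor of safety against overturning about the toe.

5.65

K_a = tan²(45° − 34.3°/2) = 0.2792.
P_a = ½K_aγH² = 0.5×0.2792×126.0×19.6² = 6756 lb/ft, acting at H/3 = 6.533 ft above the base.
Overturning moment M_o = P_a × H/3 = 6756 × 6.533 = 44140.
Resisting moment M_r = W × 6.9 = 36162 × 6.9 = 249500.
FS_overturning = M_r/M_o = 249500/44140 = 5.653.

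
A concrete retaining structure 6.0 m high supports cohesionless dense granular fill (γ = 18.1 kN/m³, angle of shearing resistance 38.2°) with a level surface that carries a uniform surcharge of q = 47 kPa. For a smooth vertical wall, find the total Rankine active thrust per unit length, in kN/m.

K_a = tan²(45° − φ/2) = 0.2358.
Soil triangle: ½ K_a γ H² = 0.5×0.2358×18.1×6.0² = 76.82 kN/m.
Surcharge rectangle: K_a q H = 0.2358×47×6.0 = 66.49 kN/m.
Total = 76.82 + 66.49 = 143.3 kN/m.

143 kN/m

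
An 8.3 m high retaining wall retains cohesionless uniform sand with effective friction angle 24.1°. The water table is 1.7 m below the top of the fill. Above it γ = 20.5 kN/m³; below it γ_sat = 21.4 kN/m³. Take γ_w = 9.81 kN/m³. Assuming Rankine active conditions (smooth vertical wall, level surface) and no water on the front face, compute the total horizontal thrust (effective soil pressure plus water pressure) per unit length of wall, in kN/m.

K_a = tan²(45° − φ/2) = 0.4201.
γ' = 21.4 − 9.81 = 11.59 kN/m³. Depth below WT = 6.6 m.
σ'_h at WT = K_a γ d_w = 14.64 kPa; at base = 14.64 + K_a γ' × 6.6 = 46.78 kPa.
P₁ (0–1.7 m) = ½×14.64×1.7 = 12.45. P₂ (1.7–8.3 m) = ½(14.64+46.78)×6.6 = 202.7.
P_w = ½ γ_w h₂² = 0.5×9.81×6.6² = 213.7. Total = 12.45+202.7+213.7 = 428.8 kN/m.

429 kN/m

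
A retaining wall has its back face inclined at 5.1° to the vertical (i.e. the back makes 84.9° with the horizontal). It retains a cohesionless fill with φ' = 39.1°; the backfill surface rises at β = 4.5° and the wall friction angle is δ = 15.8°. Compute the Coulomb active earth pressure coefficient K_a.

K_a = sin²(α+φ) / [sin²α · sin(α−δ) · (1 + √{sin(φ+δ)sin(φ−β) / (sin(α−δ)sin(α+β))})²].
With α = 84.9°, φ = 39.1°, δ = 15.8°, β = 4.5°: K_a = 0.2550.

0.255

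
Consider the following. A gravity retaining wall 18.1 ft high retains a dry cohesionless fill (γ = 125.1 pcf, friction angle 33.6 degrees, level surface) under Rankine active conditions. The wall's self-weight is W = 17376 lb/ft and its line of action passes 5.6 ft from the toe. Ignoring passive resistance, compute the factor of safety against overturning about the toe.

K_a = tan²(45° − 33.6°/2) = 0.2875.
P_a = ½K_aγH² = 0.5×0.2875×125.1×18.1² = 5892 lb/ft, acting at H/3 = 6.033 ft above the base.
Overturning moment M_o = P_a × H/3 = 5892 × 6.033 = 35550.
Resisting moment M_r = W × 5.6 = 17376 × 5.6 = 97310.
FS_overturning = M_r/M_o = 97310/35550 = 2.737.

2.74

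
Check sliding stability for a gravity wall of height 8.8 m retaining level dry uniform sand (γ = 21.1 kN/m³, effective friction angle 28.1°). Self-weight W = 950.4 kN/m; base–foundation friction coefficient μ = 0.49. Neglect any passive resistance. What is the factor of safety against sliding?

1.59

K_a = tan²(45° − 28.1°/2) = 0.3596.
P_a = ½K_aγH² = 0.5×0.3596×21.1×8.8² = 293.8 kN/m, acting at H/3 = 2.933 m above the base.
FS_sliding = μW / P_a = 0.49×950.4 / 293.8 = 1.585.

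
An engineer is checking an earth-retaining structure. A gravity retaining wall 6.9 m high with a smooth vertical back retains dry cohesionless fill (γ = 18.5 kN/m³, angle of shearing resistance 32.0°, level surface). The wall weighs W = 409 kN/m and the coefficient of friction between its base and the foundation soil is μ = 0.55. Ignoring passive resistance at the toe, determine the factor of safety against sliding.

K_a = tan²(45° − 32.0°/2) = 0.3073.
P_a = ½K_aγH² = 0.5×0.3073×18.5×6.9² = 135.3 kN/m, acting at H/3 = 2.300 m above the base.
FS_sliding = μW / P_a = 0.55×409 / 135.3 = 1.662.

1.66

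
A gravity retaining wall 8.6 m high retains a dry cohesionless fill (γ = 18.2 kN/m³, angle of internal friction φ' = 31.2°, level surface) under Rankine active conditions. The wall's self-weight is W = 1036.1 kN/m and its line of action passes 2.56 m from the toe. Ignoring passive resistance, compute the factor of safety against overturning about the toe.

K_a = tan²(45° − 31.2°/2) = 0.3175.
P_a = ½K_aγH² = 0.5×0.3175×18.2×8.6² = 213.7 kN/m, acting at H/3 = 2.867 m above the base.
Overturning moment M_o = P_a × H/3 = 213.7 × 2.867 = 612.6.
Resisting moment M_r = W × 2.56 = 1036.1 × 2.56 = 2652.
FS_overturning = M_r/M_o = 2652/612.6 = 4.330.

4.33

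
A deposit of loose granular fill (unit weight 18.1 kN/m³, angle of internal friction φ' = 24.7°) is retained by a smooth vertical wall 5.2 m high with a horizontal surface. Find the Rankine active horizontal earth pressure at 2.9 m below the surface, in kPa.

21.6 kPa

K_a = (1 − sin φ)/(1 + sin φ) = 0.4106.
σ_h = K_a γ z = 0.4106 × 18.1 × 2.9 = 21.55 kPa.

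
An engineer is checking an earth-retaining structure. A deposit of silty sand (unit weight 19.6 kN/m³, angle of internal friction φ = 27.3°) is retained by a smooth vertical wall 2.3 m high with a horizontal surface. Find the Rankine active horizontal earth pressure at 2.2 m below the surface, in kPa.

16.0 kPa

K_a = (1 − sin φ)/(1 + sin φ) = 0.3711.
σ_h = K_a γ z = 0.3711 × 19.6 × 2.2 = 16.00 kPa.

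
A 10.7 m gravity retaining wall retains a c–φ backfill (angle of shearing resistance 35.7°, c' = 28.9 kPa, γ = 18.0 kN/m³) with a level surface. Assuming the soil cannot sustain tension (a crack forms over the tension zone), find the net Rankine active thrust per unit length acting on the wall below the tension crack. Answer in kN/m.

46.6 kN/m

K_a = 0.2630; √K_a = 0.5128.
Tension-crack depth z_c = 2c/(γ√K_a) = 2×28.9/(18.0×0.5128) = 6.262 m.
σ_a at base = K_a γ H − 2c√K_a = 0.2630×18.0×10.7 − 2×28.9×0.5128 = 21.01 kPa.
P_a = ½ × 21.01 × (H − z_c) = 0.5×21.01×4.438 = 46.63 kN/m.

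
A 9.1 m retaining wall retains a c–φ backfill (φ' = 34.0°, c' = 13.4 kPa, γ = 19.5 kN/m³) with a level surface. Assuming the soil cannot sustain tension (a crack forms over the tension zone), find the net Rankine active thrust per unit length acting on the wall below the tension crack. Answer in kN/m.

K_a = 0.2827; √K_a = 0.5317.
Tension-crack depth z_c = 2c/(γ√K_a) = 2×13.4/(19.5×0.5317) = 2.585 m.
σ_a at base = K_a γ H − 2c√K_a = 0.2827×19.5×9.1 − 2×13.4×0.5317 = 35.92 kPa.
P_a = ½ × 35.92 × (H − z_c) = 0.5×35.92×6.515 = 117.0 kN/m.

117 kN/m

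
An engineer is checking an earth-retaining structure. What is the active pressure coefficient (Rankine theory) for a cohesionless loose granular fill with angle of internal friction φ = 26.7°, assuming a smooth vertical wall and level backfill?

0.380

K_a = tan²(45° − φ/2) = tan²(31.65°) = 0.3800.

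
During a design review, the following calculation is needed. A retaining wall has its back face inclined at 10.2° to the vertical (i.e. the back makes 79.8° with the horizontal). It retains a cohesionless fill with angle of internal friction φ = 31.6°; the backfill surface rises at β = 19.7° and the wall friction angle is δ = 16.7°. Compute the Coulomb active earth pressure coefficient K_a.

0.499

K_a = sin²(α+φ) / [sin²α · sin(α−δ) · (1 + √{sin(φ+δ)sin(φ−β) / (sin(α−δ)sin(α+β))})²].
With α = 79.8°, φ = 31.6°, δ = 16.7°, β = 19.7°: K_a = 0.4988.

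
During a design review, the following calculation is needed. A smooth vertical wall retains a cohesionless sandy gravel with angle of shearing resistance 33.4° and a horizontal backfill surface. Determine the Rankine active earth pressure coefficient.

K_a = tan²(45° − φ/2) = tan²(28.30°) = 0.2899.

0.290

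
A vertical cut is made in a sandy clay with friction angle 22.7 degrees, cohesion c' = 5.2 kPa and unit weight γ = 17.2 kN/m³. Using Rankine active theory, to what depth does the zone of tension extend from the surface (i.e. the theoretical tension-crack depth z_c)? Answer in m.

K_a = tan²(45° − 22.7°/2) = 0.4431; √K_a = 0.6657.
The active pressure is zero where K_a γ z = 2c√K_a, so z_c = 2c/(γ√K_a) = 2×5.2/(17.2×0.6657) = 0.9084 m.

0.908 m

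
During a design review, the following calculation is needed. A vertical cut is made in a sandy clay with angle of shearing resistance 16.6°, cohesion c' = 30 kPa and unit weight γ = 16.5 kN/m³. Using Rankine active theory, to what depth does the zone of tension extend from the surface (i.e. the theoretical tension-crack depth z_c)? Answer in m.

4.88 m

K_a = tan²(45° − 16.6°/2) = 0.5556; √K_a = 0.7454.
The active pressure is zero where K_a γ z = 2c√K_a, so z_c = 2c/(γ√K_a) = 2×30/(16.5×0.7454) = 4.879 m.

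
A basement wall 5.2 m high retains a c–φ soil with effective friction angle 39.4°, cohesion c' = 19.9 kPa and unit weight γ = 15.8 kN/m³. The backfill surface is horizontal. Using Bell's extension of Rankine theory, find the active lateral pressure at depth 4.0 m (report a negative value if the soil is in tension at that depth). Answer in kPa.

K_a = (1 − sin φ)/(1 + sin φ) = 0.2234.
σ_a = K_a γ z − 2c√K_a = 0.2234×15.8×4.0 − 2×19.9×0.4727 = -4.692 kPa.

-4.69 kPa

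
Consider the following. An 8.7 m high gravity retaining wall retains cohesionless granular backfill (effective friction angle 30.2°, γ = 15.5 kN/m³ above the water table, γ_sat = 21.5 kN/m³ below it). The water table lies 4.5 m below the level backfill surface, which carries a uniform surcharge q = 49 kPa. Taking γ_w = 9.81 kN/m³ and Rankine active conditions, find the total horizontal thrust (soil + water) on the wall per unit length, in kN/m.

K_a = tan²(45° − φ/2) = 0.3307.
γ' = 21.5 − 9.81 = 11.69 kN/m³. h₂ = H − d_w = 4.2 m.
σ'_h: at surface K_a·q = 16.20; at WT K_a(q+γd_w) = 39.27; at base K_a(q+γd_w+γ'h₂) = 55.50 kPa.
P₁ = ½(16.20+39.27)×4.5 = 124.8; P₂ = ½(39.27+55.50)×4.2 = 199.0; P_w = ½γ_w h₂² = 86.52.
Total = 124.8+199.0+86.52 = 410.3 kN/m.

410 kN/m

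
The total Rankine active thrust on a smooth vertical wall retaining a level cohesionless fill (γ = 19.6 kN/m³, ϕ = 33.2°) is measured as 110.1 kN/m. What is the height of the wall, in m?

6.20 m

K_a = 0.2924. P_a = ½ K_a γ H² ⇒ H = √(2P_a/(K_a γ)).
H = √(2×110.1/(0.2924×19.6)) = 6.199 m.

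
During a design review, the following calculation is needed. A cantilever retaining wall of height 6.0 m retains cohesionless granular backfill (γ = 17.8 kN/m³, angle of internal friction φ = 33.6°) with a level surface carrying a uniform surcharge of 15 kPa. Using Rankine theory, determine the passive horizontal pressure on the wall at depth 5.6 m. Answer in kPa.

K_p = (1 + sin φ)/(1 − sin φ) = 3.478.
σ_v = γz + q = 17.8 × 5.6 + 15 = 114.7 kPa.
σ_h = K_p σ_v = 3.478 × 114.7 = 398.9 kPa.

399 kPa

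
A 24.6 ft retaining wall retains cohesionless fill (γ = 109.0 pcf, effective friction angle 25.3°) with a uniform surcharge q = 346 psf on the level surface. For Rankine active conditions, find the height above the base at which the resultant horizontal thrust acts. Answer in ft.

K_a = 0.4012.
Triangular part P₁ = ½K_aγH² = 13230 at H/3 = 8.200 ft; rectangular part P₂ = K_a q H = 3415 at H/2 = 12.30 ft.
ȳ = (P₁·8.200 + P₂·12.30)/(P₁+P₂) = 9.041 ft.

9.04 ft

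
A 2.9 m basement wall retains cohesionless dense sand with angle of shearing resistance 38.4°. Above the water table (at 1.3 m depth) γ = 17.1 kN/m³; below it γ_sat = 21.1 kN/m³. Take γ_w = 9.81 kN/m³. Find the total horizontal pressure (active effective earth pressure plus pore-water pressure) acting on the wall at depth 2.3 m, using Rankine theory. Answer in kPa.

K_a = (1 − sin φ)/(1 + sin φ) = 0.2337.
γ' = 21.1 − 9.81 = 11.29 kN/m³.
Effective vertical stress at 2.3 m: σ'_v = 17.1×1.3 + 11.29×1.000 = 33.52 kPa.
σ'_h = K_a σ'_v = 0.2337 × 33.52 = 7.833 kPa; u = γ_w × 1.000 = 9.810 kPa.
Total σ_h = 7.833 + 9.810 = 17.64 kPa.

17.6 kPa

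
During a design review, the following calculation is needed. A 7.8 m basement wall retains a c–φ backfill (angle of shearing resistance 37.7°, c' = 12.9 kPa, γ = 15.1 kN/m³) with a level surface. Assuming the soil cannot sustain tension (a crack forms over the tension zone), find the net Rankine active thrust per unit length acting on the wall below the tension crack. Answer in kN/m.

34.0 kN/m

K_a = 0.2411; √K_a = 0.4910.
Tension-crack depth z_c = 2c/(γ√K_a) = 2×12.9/(15.1×0.4910) = 3.480 m.
σ_a at base = K_a γ H − 2c√K_a = 0.2411×15.1×7.8 − 2×12.9×0.4910 = 15.72 kPa.
P_a = ½ × 15.72 × (H − z_c) = 0.5×15.72×4.320 = 33.97 kN/m.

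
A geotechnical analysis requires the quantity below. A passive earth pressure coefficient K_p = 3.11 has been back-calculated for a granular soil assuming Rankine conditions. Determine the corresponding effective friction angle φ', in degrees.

K_p = (1+sin φ)/(1−sin φ) ⇒ sin φ = (K_p − 1)/(K_p + 1) = 0.5134.
φ = arcsin(0.5134) = 30.89°.

30.9°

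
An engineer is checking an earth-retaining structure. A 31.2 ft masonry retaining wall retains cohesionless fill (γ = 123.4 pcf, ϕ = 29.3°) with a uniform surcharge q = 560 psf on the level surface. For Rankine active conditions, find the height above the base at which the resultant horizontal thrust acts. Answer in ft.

11.6 ft

K_a = 0.3428.
Triangular part P₁ = ½K_aγH² = 20590 at H/3 = 10.40 ft; rectangular part P₂ = K_a q H = 5990 at H/2 = 15.60 ft.
ȳ = (P₁·10.40 + P₂·15.60)/(P₁+P₂) = 11.57 ft.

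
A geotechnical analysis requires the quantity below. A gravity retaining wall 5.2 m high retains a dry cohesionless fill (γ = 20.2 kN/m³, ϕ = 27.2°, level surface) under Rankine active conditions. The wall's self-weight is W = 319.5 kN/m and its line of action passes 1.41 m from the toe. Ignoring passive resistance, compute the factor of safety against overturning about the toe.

2.55

K_a = tan²(45° − 27.2°/2) = 0.3726.
P_a = ½K_aγH² = 0.5×0.3726×20.2×5.2² = 101.8 kN/m, acting at H/3 = 1.733 m above the base.
Overturning moment M_o = P_a × H/3 = 101.8 × 1.733 = 176.4.
Resisting moment M_r = W × 1.41 = 319.5 × 1.41 = 450.5.
FS_overturning = M_r/M_o = 450.5/176.4 = 2.554.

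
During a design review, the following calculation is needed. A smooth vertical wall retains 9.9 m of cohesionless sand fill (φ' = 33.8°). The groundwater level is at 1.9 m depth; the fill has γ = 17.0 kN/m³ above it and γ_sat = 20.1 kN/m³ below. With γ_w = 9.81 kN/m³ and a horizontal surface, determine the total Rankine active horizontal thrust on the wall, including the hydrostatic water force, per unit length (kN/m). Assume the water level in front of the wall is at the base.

490 kN/m

K_a = tan²(45° − φ/2) = 0.2851.
γ' = 20.1 − 9.81 = 10.29 kN/m³. Depth below WT = 8.0 m.
σ'_h at WT = K_a γ d_w = 9.209 kPa; at base = 9.209 + K_a γ' × 8.0 = 32.68 kPa.
P₁ (0–1.9 m) = ½×9.209×1.9 = 8.748. P₂ (1.9–9.9 m) = ½(9.209+32.68)×8.0 = 167.5.
P_w = ½ γ_w h₂² = 0.5×9.81×8.0² = 313.9. Total = 8.748+167.5+313.9 = 490.2 kN/m.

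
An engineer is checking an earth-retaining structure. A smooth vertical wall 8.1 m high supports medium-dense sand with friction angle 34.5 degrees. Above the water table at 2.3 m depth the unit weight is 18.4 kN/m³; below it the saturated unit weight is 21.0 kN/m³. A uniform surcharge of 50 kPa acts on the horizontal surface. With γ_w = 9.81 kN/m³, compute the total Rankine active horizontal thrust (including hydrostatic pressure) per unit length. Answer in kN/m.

K_a = tan²(45° − φ/2) = 0.2768.
γ' = 21.0 − 9.81 = 11.19 kN/m³. h₂ = H − d_w = 5.8 m.
σ'_h: at surface K_a·q = 13.84; at WT K_a(q+γd_w) = 25.55; at base K_a(q+γd_w+γ'h₂) = 43.52 kPa.
P₁ = ½(13.84+25.55)×2.3 = 45.30; P₂ = ½(25.55+43.52)×5.8 = 200.3; P_w = ½γ_w h₂² = 165.0.
Total = 45.30+200.3+165.0 = 410.6 kN/m.

411 kN/m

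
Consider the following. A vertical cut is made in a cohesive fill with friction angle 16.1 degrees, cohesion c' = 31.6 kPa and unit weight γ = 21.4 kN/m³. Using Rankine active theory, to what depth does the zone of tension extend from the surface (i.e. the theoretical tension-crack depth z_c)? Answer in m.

3.93 m

K_a = tan²(45° − 16.1°/2) = 0.5658; √K_a = 0.7522.
The active pressure is zero where K_a γ z = 2c√K_a, so z_c = 2c/(γ√K_a) = 2×31.6/(21.4×0.7522) = 3.926 m.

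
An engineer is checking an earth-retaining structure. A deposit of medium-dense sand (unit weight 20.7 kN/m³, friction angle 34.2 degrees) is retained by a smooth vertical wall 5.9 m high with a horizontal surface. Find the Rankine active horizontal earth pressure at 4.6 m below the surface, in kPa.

26.7 kPa

K_a = (1 − sin φ)/(1 + sin φ) = 0.2803.
σ_h = K_a γ z = 0.2803 × 20.7 × 4.6 = 26.69 kPa.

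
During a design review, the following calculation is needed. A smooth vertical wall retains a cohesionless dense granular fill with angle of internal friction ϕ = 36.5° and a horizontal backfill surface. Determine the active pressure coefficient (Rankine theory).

0.254

K_a = (1 − sin φ)/(1 + sin φ) = (1 − sin 36.5°)/(1 + sin 36.5°) = 0.2541.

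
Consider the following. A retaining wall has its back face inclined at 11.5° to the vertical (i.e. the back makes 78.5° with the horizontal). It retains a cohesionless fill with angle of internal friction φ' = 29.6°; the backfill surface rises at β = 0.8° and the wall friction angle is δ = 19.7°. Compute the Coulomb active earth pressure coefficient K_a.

0.400

K_a = sin²(α+φ) / [sin²α · sin(α−δ) · (1 + √{sin(φ+δ)sin(φ−β) / (sin(α−δ)sin(α+β))})²].
With α = 78.5°, φ = 29.6°, δ = 19.7°, β = 0.8°: K_a = 0.3996.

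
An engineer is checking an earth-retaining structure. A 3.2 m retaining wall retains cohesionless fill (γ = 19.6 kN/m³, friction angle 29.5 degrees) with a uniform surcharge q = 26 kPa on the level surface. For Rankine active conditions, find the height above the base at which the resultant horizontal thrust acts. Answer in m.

1.31 m

K_a = 0.3401.
Triangular part P₁ = ½K_aγH² = 34.13 at H/3 = 1.067 m; rectangular part P₂ = K_a q H = 28.30 at H/2 = 1.600 m.
ȳ = (P₁·1.067 + P₂·1.600)/(P₁+P₂) = 1.308 m.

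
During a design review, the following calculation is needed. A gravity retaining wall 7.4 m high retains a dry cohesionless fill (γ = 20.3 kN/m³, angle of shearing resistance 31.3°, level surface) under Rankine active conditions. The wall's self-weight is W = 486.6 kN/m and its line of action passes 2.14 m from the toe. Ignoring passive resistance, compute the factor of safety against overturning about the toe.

2.40

K_a = tan²(45° − 31.3°/2) = 0.3162.
P_a = ½K_aγH² = 0.5×0.3162×20.3×7.4² = 175.8 kN/m, acting at H/3 = 2.467 m above the base.
Overturning moment M_o = P_a × H/3 = 175.8 × 2.467 = 433.5.
Resisting moment M_r = W × 2.14 = 486.6 × 2.14 = 1041.
FS_overturning = M_r/M_o = 1041/433.5 = 2.402.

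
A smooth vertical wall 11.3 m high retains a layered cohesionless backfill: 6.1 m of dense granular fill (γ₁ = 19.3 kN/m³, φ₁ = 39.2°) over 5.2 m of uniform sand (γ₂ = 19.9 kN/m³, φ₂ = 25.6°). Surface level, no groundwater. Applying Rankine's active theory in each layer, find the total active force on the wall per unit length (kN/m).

430 kN/m

K_a1 = tan²(45°−39.2°/2) = 0.2255; K_a2 = tan²(45°−25.6°/2) = 0.3966.
Layer 1: σ at base = K_a1 γ₁ h₁ = 26.54 kPa; P₁ = ½×26.54×6.1 = 80.96.
Layer 2: σ_v at top = γ₁h₁ = 117.7; σ_h top = K_a2×117.7 = 46.69; σ_h base = K_a2×(117.7+19.9×5.2) = 87.72.
P₂ = ½(46.69+87.72)×5.2 = 349.5. Total P_a = 80.96+349.5 = 430.4 kN/m.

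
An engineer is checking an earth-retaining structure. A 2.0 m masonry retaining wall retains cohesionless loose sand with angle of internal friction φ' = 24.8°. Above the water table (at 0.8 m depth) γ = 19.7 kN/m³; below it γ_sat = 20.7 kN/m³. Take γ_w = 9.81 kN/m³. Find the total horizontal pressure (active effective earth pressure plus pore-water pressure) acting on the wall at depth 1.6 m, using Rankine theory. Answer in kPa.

17.9 kPa

K_a = (1 − sin φ)/(1 + sin φ) = 0.4090.
γ' = 20.7 − 9.81 = 10.89 kN/m³.
Effective vertical stress at 1.6 m: σ'_v = 19.7×0.8 + 10.89×0.800 = 24.47 kPa.
σ'_h = K_a σ'_v = 0.4090 × 24.47 = 10.01 kPa; u = γ_w × 0.800 = 7.848 kPa.
Total σ_h = 10.01 + 7.848 = 17.86 kPa.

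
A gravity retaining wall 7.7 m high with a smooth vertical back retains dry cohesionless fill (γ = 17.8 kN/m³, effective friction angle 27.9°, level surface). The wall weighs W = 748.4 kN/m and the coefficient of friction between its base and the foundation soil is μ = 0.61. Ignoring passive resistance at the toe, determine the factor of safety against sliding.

K_a = tan²(45° − 27.9°/2) = 0.3625.
P_a = ½K_aγH² = 0.5×0.3625×17.8×7.7² = 191.3 kN/m, acting at H/3 = 2.567 m above the base.
FS_sliding = μW / P_a = 0.61×748.4 / 191.3 = 2.387.

2.39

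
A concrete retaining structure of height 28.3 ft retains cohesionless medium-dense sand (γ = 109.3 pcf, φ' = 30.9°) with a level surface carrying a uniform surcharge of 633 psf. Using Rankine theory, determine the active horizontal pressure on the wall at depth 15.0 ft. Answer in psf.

730 psf

K_a = (1 − sin φ)/(1 + sin φ) = 0.3214.
σ_v = γz + q = 109.3 × 15.0 + 633 = 2272 psf.
σ_h = K_a σ_v = 0.3214 × 2272 = 730.4 psf.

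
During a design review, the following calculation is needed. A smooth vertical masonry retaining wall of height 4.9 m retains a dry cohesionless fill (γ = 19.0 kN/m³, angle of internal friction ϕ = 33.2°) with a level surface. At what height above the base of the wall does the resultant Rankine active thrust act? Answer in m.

1.63 m

K_a = 0.2924.
The pressure distribution is triangular, so the resultant acts at H/3 above the base = 4.9/3 = 1.633 m.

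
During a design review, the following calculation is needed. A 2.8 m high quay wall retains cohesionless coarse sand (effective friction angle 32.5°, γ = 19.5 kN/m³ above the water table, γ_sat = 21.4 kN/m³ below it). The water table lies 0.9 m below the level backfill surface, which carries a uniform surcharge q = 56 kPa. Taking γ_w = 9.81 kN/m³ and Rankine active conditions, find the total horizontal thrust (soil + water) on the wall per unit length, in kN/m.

K_a = tan²(45° − φ/2) = 0.3010.
γ' = 21.4 − 9.81 = 11.59 kN/m³. h₂ = H − d_w = 1.9 m.
σ'_h: at surface K_a·q = 16.86; at WT K_a(q+γd_w) = 22.14; at base K_a(q+γd_w+γ'h₂) = 28.77 kPa.
P₁ = ½(16.86+22.14)×0.9 = 17.55; P₂ = ½(22.14+28.77)×1.9 = 48.36; P_w = ½γ_w h₂² = 17.71.
Total = 17.55+48.36+17.71 = 83.61 kN/m.

83.6 kN/m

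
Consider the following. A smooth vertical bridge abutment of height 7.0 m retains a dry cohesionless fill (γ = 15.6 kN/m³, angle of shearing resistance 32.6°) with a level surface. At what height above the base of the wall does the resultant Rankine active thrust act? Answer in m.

2.33 m

K_a = 0.2997.
The pressure distribution is triangular, so the resultant acts at H/3 above the base = 7.0/3 = 2.333 m.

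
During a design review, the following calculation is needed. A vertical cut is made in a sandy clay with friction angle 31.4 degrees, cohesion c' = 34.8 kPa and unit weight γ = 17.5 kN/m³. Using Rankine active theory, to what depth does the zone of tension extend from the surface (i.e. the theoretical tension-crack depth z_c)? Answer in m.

7.09 m

K_a = tan²(45° − 31.4°/2) = 0.3149; √K_a = 0.5612.
The active pressure is zero where K_a γ z = 2c√K_a, so z_c = 2c/(γ√K_a) = 2×34.8/(17.5×0.5612) = 7.087 m.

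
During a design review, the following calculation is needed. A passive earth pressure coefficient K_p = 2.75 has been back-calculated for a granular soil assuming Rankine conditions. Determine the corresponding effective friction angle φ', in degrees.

K_p = (1+sin φ)/(1−sin φ) ⇒ sin φ = (K_p − 1)/(K_p + 1) = 0.4667.
φ = arcsin(0.4667) = 27.82°.

27.8°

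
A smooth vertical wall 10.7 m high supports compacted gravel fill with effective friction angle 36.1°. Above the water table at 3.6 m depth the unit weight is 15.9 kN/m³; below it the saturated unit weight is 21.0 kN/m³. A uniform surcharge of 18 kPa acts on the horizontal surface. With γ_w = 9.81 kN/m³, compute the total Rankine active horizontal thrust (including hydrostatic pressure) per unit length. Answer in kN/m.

K_a = tan²(45° − φ/2) = 0.2585.
γ' = 21.0 − 9.81 = 11.19 kN/m³. h₂ = H − d_w = 7.1 m.
σ'_h: at surface K_a·q = 4.653; at WT K_a(q+γd_w) = 19.45; at base K_a(q+γd_w+γ'h₂) = 39.99 kPa.
P₁ = ½(4.653+19.45)×3.6 = 43.38; P₂ = ½(19.45+39.99)×7.1 = 211.0; P_w = ½γ_w h₂² = 247.3.
Total = 43.38+211.0+247.3 = 501.6 kN/m.

502 kN/m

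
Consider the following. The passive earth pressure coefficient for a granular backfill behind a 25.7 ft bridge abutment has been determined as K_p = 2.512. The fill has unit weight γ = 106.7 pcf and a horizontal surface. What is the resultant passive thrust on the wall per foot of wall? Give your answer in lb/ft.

88500 lb/ft

P = ½ K_p γ H² = 0.5 × 2.512 × 106.7 × 25.7² = 88520 lb/ft.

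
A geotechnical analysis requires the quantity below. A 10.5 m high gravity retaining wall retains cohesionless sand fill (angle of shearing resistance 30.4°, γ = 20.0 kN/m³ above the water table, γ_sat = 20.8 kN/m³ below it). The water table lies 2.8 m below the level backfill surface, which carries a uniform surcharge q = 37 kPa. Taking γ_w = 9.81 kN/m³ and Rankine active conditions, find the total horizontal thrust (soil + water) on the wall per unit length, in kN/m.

692 kN/m

K_a = tan²(45° − φ/2) = 0.3280.
γ' = 20.8 − 9.81 = 10.99 kN/m³. h₂ = H − d_w = 7.7 m.
σ'_h: at surface K_a·q = 12.14; at WT K_a(q+γd_w) = 30.50; at base K_a(q+γd_w+γ'h₂) = 58.26 kPa.
P₁ = ½(12.14+30.50)×2.8 = 59.69; P₂ = ½(30.50+58.26)×7.7 = 341.7; P_w = ½γ_w h₂² = 290.8.
Total = 59.69+341.7+290.8 = 692.2 kN/m.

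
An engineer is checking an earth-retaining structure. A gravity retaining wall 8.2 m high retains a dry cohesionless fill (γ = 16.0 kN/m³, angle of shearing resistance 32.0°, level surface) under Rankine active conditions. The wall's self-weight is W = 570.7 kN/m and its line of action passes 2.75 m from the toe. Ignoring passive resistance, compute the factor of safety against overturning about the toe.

K_a = tan²(45° − 32.0°/2) = 0.3073.
P_a = ½K_aγH² = 0.5×0.3073×16.0×8.2² = 165.3 kN/m, acting at H/3 = 2.733 m above the base.
Overturning moment M_o = P_a × H/3 = 165.3 × 2.733 = 451.8.
Resisting moment M_r = W × 2.75 = 570.7 × 2.75 = 1569.
FS_overturning = M_r/M_o = 1569/451.8 = 3.474.

3.47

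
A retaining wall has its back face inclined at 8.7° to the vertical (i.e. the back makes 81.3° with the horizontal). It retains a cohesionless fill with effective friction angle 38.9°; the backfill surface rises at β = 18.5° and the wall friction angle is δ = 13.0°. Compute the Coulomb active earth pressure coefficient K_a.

0.344

K_a = sin²(α+φ) / [sin²α · sin(α−δ) · (1 + √{sin(φ+δ)sin(φ−β) / (sin(α−δ)sin(α+β))})²].
With α = 81.3°, φ = 38.9°, δ = 13.0°, β = 18.5°: K_a = 0.3436.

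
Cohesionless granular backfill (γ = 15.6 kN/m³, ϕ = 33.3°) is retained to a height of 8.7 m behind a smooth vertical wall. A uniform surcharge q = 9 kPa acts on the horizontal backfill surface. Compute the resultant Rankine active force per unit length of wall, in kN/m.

195 kN/m

K_a = tan²(45° − φ/2) = 0.2911.
Soil triangle: ½ K_a γ H² = 0.5×0.2911×15.6×8.7² = 171.9 kN/m.
Surcharge rectangle: K_a q H = 0.2911×9×8.7 = 22.80 kN/m.
Total = 171.9 + 22.80 = 194.7 kN/m.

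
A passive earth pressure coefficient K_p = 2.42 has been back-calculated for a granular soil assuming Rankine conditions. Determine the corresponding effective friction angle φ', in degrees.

K_p = (1+sin φ)/(1−sin φ) ⇒ sin φ = (K_p − 1)/(K_p + 1) = 0.4152.
φ = arcsin(0.4152) = 24.53°.

24.5°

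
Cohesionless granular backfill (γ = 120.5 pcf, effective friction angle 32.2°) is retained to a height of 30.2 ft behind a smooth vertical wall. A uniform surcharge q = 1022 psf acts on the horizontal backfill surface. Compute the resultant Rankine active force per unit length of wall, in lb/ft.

K_a = tan²(45° − φ/2) = 0.3047.
Soil triangle: ½ K_a γ H² = 0.5×0.3047×120.5×30.2² = 16750 lb/ft.
Surcharge rectangle: K_a q H = 0.3047×1022×30.2 = 9406 lb/ft.
Total = 16750 + 9406 = 26150 lb/ft.

26200 lb/ft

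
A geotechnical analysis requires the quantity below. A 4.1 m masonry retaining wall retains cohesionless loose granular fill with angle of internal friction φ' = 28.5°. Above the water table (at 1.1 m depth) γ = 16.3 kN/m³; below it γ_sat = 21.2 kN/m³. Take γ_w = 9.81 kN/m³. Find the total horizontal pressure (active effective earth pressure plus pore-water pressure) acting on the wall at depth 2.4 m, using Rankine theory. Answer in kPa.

K_a = (1 − sin φ)/(1 + sin φ) = 0.3540.
γ' = 21.2 − 9.81 = 11.39 kN/m³.
Effective vertical stress at 2.4 m: σ'_v = 16.3×1.1 + 11.39×1.30 = 32.74 kPa.
σ'_h = K_a σ'_v = 0.3540 × 32.74 = 11.59 kPa; u = γ_w × 1.30 = 12.75 kPa.
Total σ_h = 11.59 + 12.75 = 24.34 kPa.

24.3 kPa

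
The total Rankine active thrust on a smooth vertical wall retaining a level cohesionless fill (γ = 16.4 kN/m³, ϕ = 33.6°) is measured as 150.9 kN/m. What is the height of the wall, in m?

K_a = 0.2875. P_a = ½ K_a γ H² ⇒ H = √(2P_a/(K_a γ)).
H = √(2×150.9/(0.2875×16.4)) = 8.000 m.

8.00 m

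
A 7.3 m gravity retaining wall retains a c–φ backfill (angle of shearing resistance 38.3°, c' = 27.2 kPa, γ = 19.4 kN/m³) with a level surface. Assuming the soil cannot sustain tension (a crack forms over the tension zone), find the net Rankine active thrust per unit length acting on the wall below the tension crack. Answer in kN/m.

K_a = 0.2347; √K_a = 0.4845.
Tension-crack depth z_c = 2c/(γ√K_a) = 2×27.2/(19.4×0.4845) = 5.788 m.
σ_a at base = K_a γ H − 2c√K_a = 0.2347×19.4×7.3 − 2×27.2×0.4845 = 6.887 kPa.
P_a = ½ × 6.887 × (H − z_c) = 0.5×6.887×1.512 = 5.207 kN/m.

5.21 kN/m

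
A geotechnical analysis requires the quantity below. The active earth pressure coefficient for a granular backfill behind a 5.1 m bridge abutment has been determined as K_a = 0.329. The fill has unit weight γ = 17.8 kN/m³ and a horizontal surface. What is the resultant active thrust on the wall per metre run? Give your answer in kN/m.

P = ½ K_a γ H² = 0.5 × 0.329 × 17.8 × 5.1² = 76.16 kN/m.

76.2 kN/m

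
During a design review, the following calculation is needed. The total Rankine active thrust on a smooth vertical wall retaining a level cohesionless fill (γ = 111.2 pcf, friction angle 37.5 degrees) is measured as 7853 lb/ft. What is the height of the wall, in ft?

24.1 ft

K_a = 0.2432. P_a = ½ K_a γ H² ⇒ H = √(2P_a/(K_a γ)).
H = √(2×7853/(0.2432×111.2)) = 24.10 ft.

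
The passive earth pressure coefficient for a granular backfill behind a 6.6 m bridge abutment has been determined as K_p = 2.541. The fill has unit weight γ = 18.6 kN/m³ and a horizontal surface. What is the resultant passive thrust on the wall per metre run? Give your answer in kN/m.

1030 kN/m

P = ½ K_p γ H² = 0.5 × 2.541 × 18.6 × 6.6² = 1029 kN/m.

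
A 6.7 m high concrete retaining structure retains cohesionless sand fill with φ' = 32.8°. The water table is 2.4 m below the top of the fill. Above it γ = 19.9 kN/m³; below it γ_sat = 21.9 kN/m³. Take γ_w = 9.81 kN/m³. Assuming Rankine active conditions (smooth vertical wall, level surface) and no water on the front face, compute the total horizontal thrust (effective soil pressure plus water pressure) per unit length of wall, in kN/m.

202 kN/m

K_a = tan²(45° − φ/2) = 0.2973.
γ' = 21.9 − 9.81 = 12.09 kN/m³. Depth below WT = 4.3 m.
σ'_h at WT = K_a γ d_w = 14.20 kPa; at base = 14.20 + K_a γ' × 4.3 = 29.65 kPa.
P₁ (0–2.4 m) = ½×14.20×2.4 = 17.04. P₂ (2.4–6.7 m) = ½(14.20+29.65)×4.3 = 94.27.
P_w = ½ γ_w h₂² = 0.5×9.81×4.3² = 90.69. Total = 17.04+94.27+90.69 = 202.0 kN/m.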